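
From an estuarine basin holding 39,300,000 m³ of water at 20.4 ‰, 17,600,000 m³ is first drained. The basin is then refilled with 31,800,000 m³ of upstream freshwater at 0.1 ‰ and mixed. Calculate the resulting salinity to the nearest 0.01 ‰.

Remaining after removal: 21,700,000 m³ at 20.4 ‰ (salt = 442,680,000)
After addition: salt = 442,680,000 + 31,800,000×0.1 = 445,860,000; volume = 53,500,000 m³
S = 445,860,000 / 53,500,000 = 8.3338 ‰

8.33 ‰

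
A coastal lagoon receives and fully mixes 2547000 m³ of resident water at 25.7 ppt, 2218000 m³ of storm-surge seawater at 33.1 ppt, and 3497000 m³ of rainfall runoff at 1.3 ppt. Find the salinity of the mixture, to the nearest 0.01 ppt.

17.36 ppt

Total salt / total volume:
salt = 2,547,000×25.7 + 2,218,000×33.1 + 3,497,000×1.3 = 65,457,900 + 73,415,800 + 4,546,100 = 143,419,800
volume = 2,547,000 + 2,218,000 + 3,497,000 = 8,262,000 m³
S = 143,419,800 / 8,262,000 = 17.359 ppt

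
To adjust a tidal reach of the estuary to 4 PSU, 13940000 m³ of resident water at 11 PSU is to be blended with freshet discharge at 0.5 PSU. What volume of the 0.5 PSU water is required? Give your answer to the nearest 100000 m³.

Salt balance: 13,940,000×11 + V×0.5 = (13,940,000+V)×4
153,340,000 + 0.5V = 55,760,000 + 4V
97,580,000 = 3.5V
V = 27,880,000 m³

27900000 m³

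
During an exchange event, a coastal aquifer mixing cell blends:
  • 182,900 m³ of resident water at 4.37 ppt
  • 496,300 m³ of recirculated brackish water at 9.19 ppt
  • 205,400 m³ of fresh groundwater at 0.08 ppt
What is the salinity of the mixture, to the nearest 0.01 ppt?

6.08 ppt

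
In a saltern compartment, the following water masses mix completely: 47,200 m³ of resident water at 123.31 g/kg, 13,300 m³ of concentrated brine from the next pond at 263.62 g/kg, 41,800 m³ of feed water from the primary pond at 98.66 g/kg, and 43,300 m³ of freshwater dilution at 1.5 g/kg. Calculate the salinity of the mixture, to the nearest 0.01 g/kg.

92.82 g/kg

Weighted by volume,
salt = 47,200×123.31 + 13,300×263.62 + 41,800×98.66 + 43,300×1.5 = 5,820,232 + 3,506,146 + 4,123,988 + 64,950 = 13,515,316
volume = 47,200 + 13,300 + 41,800 + 43,300 = 145,600 m³
S = 13,515,316 / 145,600 = 92.825 g/kg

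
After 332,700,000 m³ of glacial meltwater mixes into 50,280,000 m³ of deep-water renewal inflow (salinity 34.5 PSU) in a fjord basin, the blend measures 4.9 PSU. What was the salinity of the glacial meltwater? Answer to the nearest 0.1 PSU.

0.4 PSU

Salt balance: 50,280,000×34.5 + 332,700,000×S = 382,980,000×4.9
1,734,660,000 + 332,700,000·S = 1,876,602,000
S = (1,876,602,000 − 1,734,660,000) / 332,700,000 = 0.4266 PSU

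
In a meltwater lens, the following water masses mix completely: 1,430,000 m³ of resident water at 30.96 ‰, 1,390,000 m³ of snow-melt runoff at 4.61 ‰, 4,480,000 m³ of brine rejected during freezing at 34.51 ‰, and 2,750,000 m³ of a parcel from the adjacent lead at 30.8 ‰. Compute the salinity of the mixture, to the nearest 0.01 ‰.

28.85 ‰

Weighted by volume,
salt = 1,430,000×30.96 + 1,390,000×4.61 + 4,480,000×34.51 + 2,750,000×30.8 = 44,272,800 + 6,407,900 + 154,604,800 + 84,700,000 = 289,985,500
volume = 1,430,000 + 1,390,000 + 4,480,000 + 2,750,000 = 10,050,000 m³
S = 289,985,500 / 10,050,000 = 28.8543 ‰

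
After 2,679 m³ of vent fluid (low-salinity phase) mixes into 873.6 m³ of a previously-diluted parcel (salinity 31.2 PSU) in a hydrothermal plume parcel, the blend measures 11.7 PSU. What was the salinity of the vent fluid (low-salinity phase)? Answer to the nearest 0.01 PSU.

5.34 PSU

Salt balance: 873.6×31.2 + 2,679×S = 3,552.6×11.7
27,256.32 + 2,679·S = 41,565.42
S = (41,565.42 − 27,256.32) / 2,679 = 5.3412 PSU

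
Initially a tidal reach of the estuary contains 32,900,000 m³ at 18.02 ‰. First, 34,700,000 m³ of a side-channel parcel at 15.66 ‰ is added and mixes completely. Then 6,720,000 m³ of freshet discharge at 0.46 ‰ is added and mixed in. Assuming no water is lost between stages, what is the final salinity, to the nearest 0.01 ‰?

15.33 ‰

Weighted by volume,
Initial salt = 32,900,000×18.02 = 592,858,000
After stage 1: salt = 592,858,000 + 34,700,000×15.66 = 1,136,260,000; volume = 67,600,000 m³; S = 16.809 ‰
After stage 2: salt = 1,136,260,000 + 6,720,000×0.46 = 1,139,351,200; volume = 74,320,000 m³
S = 1,139,351,200 / 74,320,000 = 15.3303 ‰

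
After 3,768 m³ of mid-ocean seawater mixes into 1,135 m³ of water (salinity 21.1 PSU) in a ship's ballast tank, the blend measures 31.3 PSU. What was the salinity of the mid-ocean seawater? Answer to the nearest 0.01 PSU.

Salt balance: 1,135×21.1 + 3,768×S = 4,903×31.3
23,948.5 + 3,768·S = 153,463.9
S = (153,463.9 − 23,948.5) / 3,768 = 34.3725 PSU

34.37 PSU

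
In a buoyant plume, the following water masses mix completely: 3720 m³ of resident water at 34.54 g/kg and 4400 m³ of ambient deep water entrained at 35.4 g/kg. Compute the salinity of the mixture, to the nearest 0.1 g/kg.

Mass of salt is conserved:
salt = 3,720×34.54 + 4,400×35.4 = 128,488.8 + 155,760 = 284,248.8
volume = 3,720 + 4,400 = 8,120 m³
S = 284,248.8 / 8,120 = 35.006 g/kg

35.0 g/kg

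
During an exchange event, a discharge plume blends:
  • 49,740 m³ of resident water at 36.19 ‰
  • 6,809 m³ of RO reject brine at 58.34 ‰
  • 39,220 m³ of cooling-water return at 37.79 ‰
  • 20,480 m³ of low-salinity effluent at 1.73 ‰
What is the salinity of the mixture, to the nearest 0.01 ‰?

31.96 ‰

Total salt / total volume:
salt = 49,740×36.19 + 6,809×58.34 + 39,220×37.79 + 20,480×1.73 = 1,800,090.6 + 397,237.06 + 1,482,123.8 + 35,430.4 = 3,714,881.86
volume = 49,740 + 6,809 + 39,220 + 20,480 = 116,249 m³
S = 3,714,881.86 / 116,249 = 31.9562 ‰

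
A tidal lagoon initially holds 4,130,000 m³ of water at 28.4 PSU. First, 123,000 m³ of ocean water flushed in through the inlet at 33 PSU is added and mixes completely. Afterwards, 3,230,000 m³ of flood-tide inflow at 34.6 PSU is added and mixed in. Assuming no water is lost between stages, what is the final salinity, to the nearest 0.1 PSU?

Conserving salt mass:
Initial salt = 4,130,000×28.4 = 117,292,000
After stage 1: salt = 117,292,000 + 123,000×33 = 121,351,000; volume = 4,253,000 m³; S = 28.533 PSU
After stage 2: salt = 121,351,000 + 3,230,000×34.6 = 233,109,000; volume = 7,483,000 m³
S = 233,109,000 / 7,483,000 = 31.1518 PSU

31.2 PSU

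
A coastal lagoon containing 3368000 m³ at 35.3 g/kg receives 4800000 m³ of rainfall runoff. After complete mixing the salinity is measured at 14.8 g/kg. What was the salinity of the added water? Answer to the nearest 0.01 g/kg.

Salt balance: 3,368,000×35.3 + 4,800,000×S = 8,168,000×14.8
118,890,400 + 4,800,000·S = 120,886,400
S = (120,886,400 − 118,890,400) / 4,800,000 = 0.4158 g/kg

0.42 g/kg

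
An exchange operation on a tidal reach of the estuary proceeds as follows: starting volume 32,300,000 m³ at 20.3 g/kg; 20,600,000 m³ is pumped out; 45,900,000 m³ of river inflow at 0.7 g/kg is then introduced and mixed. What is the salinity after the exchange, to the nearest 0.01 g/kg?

Remaining after removal: 11,700,000 m³ at 20.3 g/kg (salt = 237,510,000)
After addition: salt = 237,510,000 + 45,900,000×0.7 = 269,640,000; volume = 57,600,000 m³
S = 269,640,000 / 57,600,000 = 4.6813 g/kg

4.68 g/kg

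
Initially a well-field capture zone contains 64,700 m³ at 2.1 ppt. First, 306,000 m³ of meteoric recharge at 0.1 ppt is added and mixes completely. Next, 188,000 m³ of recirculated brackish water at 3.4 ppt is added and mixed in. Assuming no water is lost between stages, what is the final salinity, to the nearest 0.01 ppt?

Mass of salt is conserved:
Initial salt = 64,700×2.1 = 135,870
After stage 1: salt = 135,870 + 306,000×0.1 = 166,470; volume = 370,700 m³; S = 0.449 ppt
After stage 2: salt = 166,470 + 188,000×3.4 = 805,670; volume = 558,700 m³
S = 805,670 / 558,700 = 1.442 ppt

1.44 ppt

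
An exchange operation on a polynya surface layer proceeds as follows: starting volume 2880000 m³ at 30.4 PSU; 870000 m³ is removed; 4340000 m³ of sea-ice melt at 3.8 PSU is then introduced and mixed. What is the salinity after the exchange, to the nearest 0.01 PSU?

Remaining after removal: 2,010,000 m³ at 30.4 PSU (salt = 61,104,000)
After addition: salt = 61,104,000 + 4,340,000×3.8 = 77,596,000; volume = 6,350,000 m³
S = 77,596,000 / 6,350,000 = 12.2198 PSU

12.22 PSU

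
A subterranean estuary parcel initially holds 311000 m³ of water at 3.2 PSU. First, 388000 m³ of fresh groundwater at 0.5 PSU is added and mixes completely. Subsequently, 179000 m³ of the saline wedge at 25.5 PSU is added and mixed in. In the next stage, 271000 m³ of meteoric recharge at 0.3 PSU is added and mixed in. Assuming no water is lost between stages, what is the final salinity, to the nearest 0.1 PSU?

By conservation of dissolved salt,
Initial salt = 311,000×3.2 = 995,200
After stage 1: salt = 995,200 + 388,000×0.5 = 1,189,200; volume = 699,000 m³; S = 1.701 PSU
After stage 2: salt = 1,189,200 + 179,000×25.5 = 5,753,700; volume = 878,000 m³; S = 6.553 PSU
After stage 3: salt = 5,753,700 + 271,000×0.3 = 5,835,000; volume = 1,149,000 m³
S = 5,835,000 / 1,149,000 = 5.0783 PSU

5.1 PSU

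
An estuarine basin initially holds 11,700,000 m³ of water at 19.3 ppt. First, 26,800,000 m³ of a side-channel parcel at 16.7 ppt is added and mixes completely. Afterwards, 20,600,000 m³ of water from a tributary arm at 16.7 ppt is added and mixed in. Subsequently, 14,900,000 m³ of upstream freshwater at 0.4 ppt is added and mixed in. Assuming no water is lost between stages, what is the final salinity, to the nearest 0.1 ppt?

13.8 ppt

Salt balance:
Initial salt = 11,700,000×19.3 = 225,810,000
After stage 1: salt = 225,810,000 + 26,800,000×16.7 = 673,370,000; volume = 38,500,000 m³; S = 17.49 ppt
After stage 2: salt = 673,370,000 + 20,600,000×16.7 = 1,017,390,000; volume = 59,100,000 m³; S = 17.215 ppt
After stage 3: salt = 1,017,390,000 + 14,900,000×0.4 = 1,023,350,000; volume = 74,000,000 m³
S = 1,023,350,000 / 74,000,000 = 13.8291 ppt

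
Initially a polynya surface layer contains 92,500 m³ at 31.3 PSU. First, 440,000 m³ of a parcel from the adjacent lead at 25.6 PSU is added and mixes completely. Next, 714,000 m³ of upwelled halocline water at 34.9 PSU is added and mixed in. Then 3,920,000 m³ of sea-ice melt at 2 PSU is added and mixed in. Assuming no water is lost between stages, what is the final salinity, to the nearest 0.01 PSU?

Salt balance:
Initial salt = 92,500×31.3 = 2,895,250
After stage 1: salt = 2,895,250 + 440,000×25.6 = 14,159,250; volume = 532,500 m³; S = 26.59 PSU
After stage 2: salt = 14,159,250 + 714,000×34.9 = 39,077,850; volume = 1,246,500 m³; S = 31.35 PSU
After stage 3: salt = 39,077,850 + 3,920,000×2 = 46,917,850; volume = 5,166,500 m³
S = 46,917,850 / 5,166,500 = 9.0812 PSU

9.08 PSU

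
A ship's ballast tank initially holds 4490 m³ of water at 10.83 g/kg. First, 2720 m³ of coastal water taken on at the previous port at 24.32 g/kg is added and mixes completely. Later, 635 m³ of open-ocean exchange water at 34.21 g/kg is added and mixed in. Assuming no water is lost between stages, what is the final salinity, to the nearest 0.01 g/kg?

17.40 g/kg

Mass of salt is conserved:
Initial salt = 4,490×10.83 = 48,626.7
After stage 1: salt = 48,626.7 + 2,720×24.32 = 114,777.1; volume = 7,210 m³; S = 15.919 g/kg
After stage 2: salt = 114,777.1 + 635×34.21 = 136,500.45; volume = 7,845 m³
S = 136,500.45 / 7,845 = 17.3997 g/kg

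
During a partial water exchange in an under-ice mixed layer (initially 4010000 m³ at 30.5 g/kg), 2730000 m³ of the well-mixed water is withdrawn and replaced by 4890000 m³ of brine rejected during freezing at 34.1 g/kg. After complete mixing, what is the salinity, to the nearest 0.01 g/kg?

33.35 g/kg

Remaining after removal: 1,280,000 m³ at 30.5 g/kg (salt = 39,040,000)
After addition: salt = 39,040,000 + 4,890,000×34.1 = 205,789,000; volume = 6,170,000 m³
S = 205,789,000 / 6,170,000 = 33.3532 g/kg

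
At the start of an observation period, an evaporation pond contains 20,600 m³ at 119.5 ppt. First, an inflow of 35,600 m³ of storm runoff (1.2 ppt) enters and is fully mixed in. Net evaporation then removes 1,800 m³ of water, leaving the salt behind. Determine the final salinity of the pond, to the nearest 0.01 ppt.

46.04 ppt

After mixing: salt = 20,600×119.5 + 35,600×1.2 = 2,504,420; volume = 56,200 m³
After evaporation: salt unchanged = 2,504,420; volume = 56,200 − 1,800 = 54,400 m³
S = 2,504,420 / 54,400 = 46.0371 ppt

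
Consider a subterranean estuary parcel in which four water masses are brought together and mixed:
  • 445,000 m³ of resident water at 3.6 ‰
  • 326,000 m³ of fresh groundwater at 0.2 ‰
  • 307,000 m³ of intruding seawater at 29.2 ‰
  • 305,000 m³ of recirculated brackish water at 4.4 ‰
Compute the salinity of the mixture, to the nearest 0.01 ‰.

8.66 ‰

Weighted by volume,
salt = 445,000×3.6 + 326,000×0.2 + 307,000×29.2 + 305,000×4.4 = 1,602,000 + 65,200 + 8,964,400 + 1,342,000 = 11,973,600
volume = 445,000 + 326,000 + 307,000 + 305,000 = 1,383,000 m³
S = 11,973,600 / 1,383,000 = 8.6577 ‰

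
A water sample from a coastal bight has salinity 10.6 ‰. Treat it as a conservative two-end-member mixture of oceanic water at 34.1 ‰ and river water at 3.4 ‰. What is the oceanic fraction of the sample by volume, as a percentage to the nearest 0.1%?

23.5%

Let g be the oceanic fraction. Salt balance per unit volume:
g×34.1 + (1−g)×3.4 = 10.6
g = (10.6 − 3.4) / (34.1 − 3.4) = 7.2/30.7 = 0.2345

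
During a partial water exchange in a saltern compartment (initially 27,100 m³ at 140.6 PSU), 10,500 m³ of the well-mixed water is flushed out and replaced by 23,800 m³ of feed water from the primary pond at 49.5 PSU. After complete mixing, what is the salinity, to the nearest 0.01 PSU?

Remaining after removal: 16,600 m³ at 140.6 PSU (salt = 2,333,960)
After addition: salt = 2,333,960 + 23,800×49.5 = 3,512,060; volume = 40,400 m³
S = 3,512,060 / 40,400 = 86.9322 PSU

86.93 PSU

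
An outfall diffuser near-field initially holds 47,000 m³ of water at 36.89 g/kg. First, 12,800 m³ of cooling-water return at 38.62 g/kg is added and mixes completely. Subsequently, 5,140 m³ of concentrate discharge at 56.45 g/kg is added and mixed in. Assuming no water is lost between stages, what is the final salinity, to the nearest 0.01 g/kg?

Total salt / total volume:
Initial salt = 47,000×36.89 = 1,733,830
After stage 1: salt = 1,733,830 + 12,800×38.62 = 2,228,166; volume = 59,800 m³; S = 37.26 g/kg
After stage 2: salt = 2,228,166 + 5,140×56.45 = 2,518,319; volume = 64,940 m³
S = 2,518,319 / 64,940 = 38.7792 g/kg

38.78 g/kg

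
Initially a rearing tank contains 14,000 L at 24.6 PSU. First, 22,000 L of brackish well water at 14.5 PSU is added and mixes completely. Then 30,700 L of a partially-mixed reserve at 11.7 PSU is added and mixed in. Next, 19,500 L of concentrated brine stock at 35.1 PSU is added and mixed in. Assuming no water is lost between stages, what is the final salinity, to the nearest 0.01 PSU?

Conserving salt mass:
Initial salt = 14,000×24.6 = 344,400
After stage 1: salt = 344,400 + 22,000×14.5 = 663,400; volume = 36,000 L; S = 18.428 PSU
After stage 2: salt = 663,400 + 30,700×11.7 = 1,022,590; volume = 66,700 L; S = 15.331 PSU
After stage 3: salt = 1,022,590 + 19,500×35.1 = 1,707,040; volume = 86,200 L
S = 1,707,040 / 86,200 = 19.8032 PSU

19.80 PSU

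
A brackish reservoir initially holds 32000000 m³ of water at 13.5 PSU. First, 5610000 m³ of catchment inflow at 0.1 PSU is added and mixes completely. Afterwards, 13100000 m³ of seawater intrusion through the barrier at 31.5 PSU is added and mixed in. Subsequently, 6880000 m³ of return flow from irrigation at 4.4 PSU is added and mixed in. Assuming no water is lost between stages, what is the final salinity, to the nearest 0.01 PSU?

Mass of salt is conserved:
Initial salt = 32,000,000×13.5 = 432,000,000
After stage 1: salt = 432,000,000 + 5,610,000×0.1 = 432,561,000; volume = 37,610,000 m³; S = 11.501 PSU
After stage 2: salt = 432,561,000 + 13,100,000×31.5 = 845,211,000; volume = 50,710,000 m³; S = 16.668 PSU
After stage 3: salt = 845,211,000 + 6,880,000×4.4 = 875,483,000; volume = 57,590,000 m³
S = 875,483,000 / 57,590,000 = 15.202 PSU

15.20 PSU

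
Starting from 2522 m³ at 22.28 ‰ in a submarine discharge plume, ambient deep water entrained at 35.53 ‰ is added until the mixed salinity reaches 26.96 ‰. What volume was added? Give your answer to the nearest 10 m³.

Salt balance: 2,522×22.28 + V×35.53 = (2,522+V)×26.96
56,190.16 + 35.53V = 67,993.12 + 26.96V
11,802.96 = 8.57V
V = 1,377.24 m³

1380 m³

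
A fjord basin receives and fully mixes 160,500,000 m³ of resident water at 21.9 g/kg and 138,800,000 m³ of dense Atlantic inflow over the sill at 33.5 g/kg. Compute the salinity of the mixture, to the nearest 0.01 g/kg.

27.28 g/kg

Conserving salt mass:
salt = 160,500,000×21.9 + 138,800,000×33.5 = 3,514,950,000 + 4,649,800,000 = 8,164,750,000
volume = 160,500,000 + 138,800,000 = 299,300,000 m³
S = 8,164,750,000 / 299,300,000 = 27.2795 g/kg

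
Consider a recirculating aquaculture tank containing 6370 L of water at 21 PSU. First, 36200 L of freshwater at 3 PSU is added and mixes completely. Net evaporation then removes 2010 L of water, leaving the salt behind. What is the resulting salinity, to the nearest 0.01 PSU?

After mixing: salt = 6,370×21 + 36,200×3 = 242,370; volume = 42,570 L
After evaporation: salt unchanged = 242,370; volume = 42,570 − 2,010 = 40,560 L
S = 242,370 / 40,560 = 5.9756 PSU

5.98 PSU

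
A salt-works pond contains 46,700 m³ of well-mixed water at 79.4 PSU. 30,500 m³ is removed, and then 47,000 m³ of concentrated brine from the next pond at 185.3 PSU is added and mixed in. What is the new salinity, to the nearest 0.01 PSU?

158.15 PSU

Remaining after removal: 16,200 m³ at 79.4 PSU (salt = 1,286,280)
After addition: salt = 1,286,280 + 47,000×185.3 = 9,995,380; volume = 63,200 m³
S = 9,995,380 / 63,200 = 158.1547 PSU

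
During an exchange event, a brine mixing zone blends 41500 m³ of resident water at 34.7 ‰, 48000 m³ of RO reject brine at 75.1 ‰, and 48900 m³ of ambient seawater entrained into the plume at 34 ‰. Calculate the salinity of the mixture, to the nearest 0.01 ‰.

48.46 ‰

Mass of salt is conserved:
salt = 41,500×34.7 + 48,000×75.1 + 48,900×34 = 1,440,050 + 3,604,800 + 1,662,600 = 6,707,450
volume = 41,500 + 48,000 + 48,900 = 138,400 m³
S = 6,707,450 / 138,400 = 48.4642 ‰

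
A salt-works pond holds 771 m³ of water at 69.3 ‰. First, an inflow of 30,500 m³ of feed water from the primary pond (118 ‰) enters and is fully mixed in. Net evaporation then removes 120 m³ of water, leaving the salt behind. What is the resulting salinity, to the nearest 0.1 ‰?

117.2 ‰

After mixing: salt = 771×69.3 + 30,500×118 = 3,652,430.3; volume = 31,271 m³
After evaporation: salt unchanged = 3,652,430.3; volume = 31,271 − 120 = 31,151 m³
S = 3,652,430.3 / 31,151 = 117.2492 ‰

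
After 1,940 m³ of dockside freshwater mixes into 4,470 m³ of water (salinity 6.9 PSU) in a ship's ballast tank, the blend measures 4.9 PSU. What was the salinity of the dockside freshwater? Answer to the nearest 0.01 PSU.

Salt balance: 4,470×6.9 + 1,940×S = 6,410×4.9
30,843 + 1,940·S = 31,409
S = (31,409 − 30,843) / 1,940 = 0.2918 PSU

0.29 PSU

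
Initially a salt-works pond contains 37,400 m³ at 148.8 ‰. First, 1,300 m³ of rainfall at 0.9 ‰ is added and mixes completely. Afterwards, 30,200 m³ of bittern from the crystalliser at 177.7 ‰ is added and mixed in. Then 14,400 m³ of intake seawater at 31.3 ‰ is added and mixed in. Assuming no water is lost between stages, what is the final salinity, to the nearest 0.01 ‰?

By conservation of dissolved salt,
Initial salt = 37,400×148.8 = 5,565,120
After stage 1: salt = 5,565,120 + 1,300×0.9 = 5,566,290; volume = 38,700 m³; S = 143.832 ‰
After stage 2: salt = 5,566,290 + 30,200×177.7 = 10,932,830; volume = 68,900 m³; S = 158.677 ‰
After stage 3: salt = 10,932,830 + 14,400×31.3 = 11,383,550; volume = 83,300 m³
S = 11,383,550 / 83,300 = 136.6573 ‰

136.66 ‰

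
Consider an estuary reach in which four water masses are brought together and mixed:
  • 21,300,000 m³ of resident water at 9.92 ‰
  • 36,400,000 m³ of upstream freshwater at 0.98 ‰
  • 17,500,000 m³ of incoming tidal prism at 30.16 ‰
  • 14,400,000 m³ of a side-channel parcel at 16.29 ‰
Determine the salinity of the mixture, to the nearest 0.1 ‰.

Total salt / total volume:
salt = 21,300,000×9.92 + 36,400,000×0.98 + 17,500,000×30.16 + 14,400,000×16.29 = 211,296,000 + 35,672,000 + 527,800,000 + 234,576,000 = 1,009,344,000
volume = 21,300,000 + 36,400,000 + 17,500,000 + 14,400,000 = 89,600,000 m³
S = 1,009,344,000 / 89,600,000 = 11.265 ‰

11.3 ‰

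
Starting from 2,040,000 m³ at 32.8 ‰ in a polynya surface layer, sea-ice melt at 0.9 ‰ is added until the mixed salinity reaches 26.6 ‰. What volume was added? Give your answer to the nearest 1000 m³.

492000 m³

Salt balance: 2,040,000×32.8 + V×0.9 = (2,040,000+V)×26.6
66,912,000 + 0.9V = 54,264,000 + 26.6V
12,648,000 = 25.7V
V = 492,140.08 m³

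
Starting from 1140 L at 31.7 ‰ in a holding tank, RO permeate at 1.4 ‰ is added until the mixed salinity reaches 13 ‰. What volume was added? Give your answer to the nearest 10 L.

Salt balance: 1,140×31.7 + V×1.4 = (1,140+V)×13
36,138 + 1.4V = 14,820 + 13V
21,318 = 11.6V
V = 1,837.76 L

1840 L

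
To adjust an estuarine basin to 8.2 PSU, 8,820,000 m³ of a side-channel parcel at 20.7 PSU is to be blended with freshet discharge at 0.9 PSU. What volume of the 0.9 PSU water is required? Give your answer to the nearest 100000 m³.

15100000 m³

Salt balance: 8,820,000×20.7 + V×0.9 = (8,820,000+V)×8.2
182,574,000 + 0.9V = 72,324,000 + 8.2V
110,250,000 = 7.3V
V = 15,102,739.73 m³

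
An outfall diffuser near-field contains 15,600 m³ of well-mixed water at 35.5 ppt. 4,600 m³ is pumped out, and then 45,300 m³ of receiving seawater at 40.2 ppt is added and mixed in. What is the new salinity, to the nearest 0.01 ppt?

39.28 ppt

Remaining after removal: 11,000 m³ at 35.5 ppt (salt = 390,500)
After addition: salt = 390,500 + 45,300×40.2 = 2,211,560; volume = 56,300 m³
S = 2,211,560 / 56,300 = 39.2817 ppt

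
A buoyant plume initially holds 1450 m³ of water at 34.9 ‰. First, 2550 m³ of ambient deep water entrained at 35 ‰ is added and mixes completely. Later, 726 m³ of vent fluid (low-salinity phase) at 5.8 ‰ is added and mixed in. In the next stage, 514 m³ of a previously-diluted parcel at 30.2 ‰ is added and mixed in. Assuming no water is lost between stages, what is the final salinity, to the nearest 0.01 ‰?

30.46 ‰

Total salt / total volume:
Initial salt = 1,450×34.9 = 50,605
After stage 1: salt = 50,605 + 2,550×35 = 139,855; volume = 4,000 m³; S = 34.964 ‰
After stage 2: salt = 139,855 + 726×5.8 = 144,065.8; volume = 4,726 m³; S = 30.484 ‰
After stage 3: salt = 144,065.8 + 514×30.2 = 159,588.6; volume = 5,240 m³
S = 159,588.6 / 5,240 = 30.4558 ‰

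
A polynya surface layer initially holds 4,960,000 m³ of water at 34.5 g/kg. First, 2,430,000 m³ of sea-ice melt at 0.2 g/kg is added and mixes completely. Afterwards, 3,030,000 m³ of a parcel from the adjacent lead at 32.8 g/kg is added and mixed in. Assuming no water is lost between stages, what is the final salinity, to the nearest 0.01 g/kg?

By conservation of dissolved salt,
Initial salt = 4,960,000×34.5 = 171,120,000
After stage 1: salt = 171,120,000 + 2,430,000×0.2 = 171,606,000; volume = 7,390,000 m³; S = 23.221 g/kg
After stage 2: salt = 171,606,000 + 3,030,000×32.8 = 270,990,000; volume = 10,420,000 m³
S = 270,990,000 / 10,420,000 = 26.0067 g/kg

26.01 g/kg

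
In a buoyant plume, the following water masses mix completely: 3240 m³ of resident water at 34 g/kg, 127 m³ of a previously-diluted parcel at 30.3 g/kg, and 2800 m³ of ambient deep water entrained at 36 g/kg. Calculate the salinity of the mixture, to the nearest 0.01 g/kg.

34.83 g/kg

Conserving salt mass:
salt = 3,240×34 + 127×30.3 + 2,800×36 = 110,160 + 3,848.1 + 100,800 = 214,808.1
volume = 3,240 + 127 + 2,800 = 6,167 m³
S = 214,808.1 / 6,167 = 34.8319 g/kg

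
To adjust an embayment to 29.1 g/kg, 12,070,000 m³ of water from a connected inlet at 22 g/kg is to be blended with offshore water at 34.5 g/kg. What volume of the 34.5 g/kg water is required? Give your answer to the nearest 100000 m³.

15900000 m³

Salt balance: 12,070,000×22 + V×34.5 = (12,070,000+V)×29.1
265,540,000 + 34.5V = 351,237,000 + 29.1V
85,697,000 = 5.4V
V = 15,869,814.81 m³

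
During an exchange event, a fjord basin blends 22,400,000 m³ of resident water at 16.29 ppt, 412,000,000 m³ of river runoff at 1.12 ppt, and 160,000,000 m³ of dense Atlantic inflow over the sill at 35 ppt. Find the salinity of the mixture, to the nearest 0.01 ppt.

Weighted by volume,
salt = 22,400,000×16.29 + 412,000,000×1.12 + 160,000,000×35 = 364,896,000 + 461,440,000 + 5,600,000,000 = 6,426,336,000
volume = 22,400,000 + 412,000,000 + 160,000,000 = 594,400,000 m³
S = 6,426,336,000 / 594,400,000 = 10.8115 ppt

10.81 ppt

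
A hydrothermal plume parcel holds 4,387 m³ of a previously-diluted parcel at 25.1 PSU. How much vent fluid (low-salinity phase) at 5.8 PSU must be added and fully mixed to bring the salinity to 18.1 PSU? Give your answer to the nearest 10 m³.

2500 m³

Salt balance: 4,387×25.1 + V×5.8 = (4,387+V)×18.1
110,113.7 + 5.8V = 79,404.7 + 18.1V
30,709 = 12.3V
V = 2,496.67 m³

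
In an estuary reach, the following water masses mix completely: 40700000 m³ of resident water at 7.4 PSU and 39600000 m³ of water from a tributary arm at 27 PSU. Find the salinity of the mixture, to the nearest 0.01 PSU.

17.07 PSU

Total salt / total volume:
salt = 40,700,000×7.4 + 39,600,000×27 = 301,180,000 + 1,069,200,000 = 1,370,380,000
volume = 40,700,000 + 39,600,000 = 80,300,000 m³
S = 1,370,380,000 / 80,300,000 = 17.0658 PSU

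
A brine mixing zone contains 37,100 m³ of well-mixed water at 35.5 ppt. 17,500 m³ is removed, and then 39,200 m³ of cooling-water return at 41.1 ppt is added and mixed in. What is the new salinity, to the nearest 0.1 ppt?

Remaining after removal: 19,600 m³ at 35.5 ppt (salt = 695,800)
After addition: salt = 695,800 + 39,200×41.1 = 2,306,920; volume = 58,800 m³
S = 2,306,920 / 58,800 = 39.2333 ppt

39.2 ppt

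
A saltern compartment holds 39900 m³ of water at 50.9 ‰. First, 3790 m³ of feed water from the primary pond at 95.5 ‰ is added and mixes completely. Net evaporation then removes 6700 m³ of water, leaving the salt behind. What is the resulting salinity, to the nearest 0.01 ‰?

64.69 ‰

After mixing: salt = 39,900×50.9 + 3,790×95.5 = 2,392,855; volume = 43,690 m³
After evaporation: salt unchanged = 2,392,855; volume = 43,690 − 6,700 = 36,990 m³
S = 2,392,855 / 36,990 = 64.6892 ‰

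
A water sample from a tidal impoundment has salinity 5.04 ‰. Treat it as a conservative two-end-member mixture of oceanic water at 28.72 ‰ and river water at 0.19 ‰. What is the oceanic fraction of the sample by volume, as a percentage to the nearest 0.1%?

17.0%

Let g be the oceanic fraction. Salt balance per unit volume:
g×28.72 + (1−g)×0.19 = 5.04
g = (5.04 − 0.19) / (28.72 − 0.19) = 4.85/28.53 = 0.17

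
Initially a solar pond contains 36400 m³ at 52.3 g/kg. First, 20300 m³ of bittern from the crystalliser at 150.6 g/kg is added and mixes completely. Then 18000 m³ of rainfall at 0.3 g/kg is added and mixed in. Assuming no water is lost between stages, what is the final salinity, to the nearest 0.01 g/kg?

66.48 g/kg

Mass of salt is conserved:
Initial salt = 36,400×52.3 = 1,903,720
After stage 1: salt = 1,903,720 + 20,300×150.6 = 4,960,900; volume = 56,700 m³; S = 87.494 g/kg
After stage 2: salt = 4,960,900 + 18,000×0.3 = 4,966,300; volume = 74,700 m³
S = 4,966,300 / 74,700 = 66.4833 g/kg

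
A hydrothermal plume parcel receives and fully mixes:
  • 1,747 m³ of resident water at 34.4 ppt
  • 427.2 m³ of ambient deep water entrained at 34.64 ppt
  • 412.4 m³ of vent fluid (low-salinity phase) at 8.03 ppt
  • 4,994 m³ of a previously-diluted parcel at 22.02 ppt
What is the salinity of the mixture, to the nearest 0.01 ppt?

24.82 ppt

Mass of salt is conserved:
salt = 1,747×34.4 + 427.2×34.64 + 412.4×8.03 + 4,994×22.02 = 60,096.8 + 14,798.208 + 3,311.572 + 109,967.88 = 188,174.46
volume = 1,747 + 427.2 + 412.4 + 4,994 = 7,580.6 m³
S = 188,174.46 / 7,580.6 = 24.8232 ppt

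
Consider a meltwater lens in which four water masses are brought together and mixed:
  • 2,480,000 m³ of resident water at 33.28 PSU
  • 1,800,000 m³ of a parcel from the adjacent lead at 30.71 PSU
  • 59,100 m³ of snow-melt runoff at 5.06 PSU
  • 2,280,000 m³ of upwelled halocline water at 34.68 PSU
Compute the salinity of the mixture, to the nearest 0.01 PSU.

Salt balance:
salt = 2,480,000×33.28 + 1,800,000×30.71 + 59,100×5.06 + 2,280,000×34.68 = 82,534,400 + 55,278,000 + 299,046 + 79,070,400 = 217,181,846
volume = 2,480,000 + 1,800,000 + 59,100 + 2,280,000 = 6,619,100 m³
S = 217,181,846 / 6,619,100 = 32.8114 PSU

32.81 PSU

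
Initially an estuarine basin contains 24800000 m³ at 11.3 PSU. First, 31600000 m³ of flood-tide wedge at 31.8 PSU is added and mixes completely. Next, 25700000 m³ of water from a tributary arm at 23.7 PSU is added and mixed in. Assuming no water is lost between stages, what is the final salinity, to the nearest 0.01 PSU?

23.07 PSU

By conservation of dissolved salt,
Initial salt = 24,800,000×11.3 = 280,240,000
After stage 1: salt = 280,240,000 + 31,600,000×31.8 = 1,285,120,000; volume = 56,400,000 m³; S = 22.786 PSU
After stage 2: salt = 1,285,120,000 + 25,700,000×23.7 = 1,894,210,000; volume = 82,100,000 m³
S = 1,894,210,000 / 82,100,000 = 23.072 PSU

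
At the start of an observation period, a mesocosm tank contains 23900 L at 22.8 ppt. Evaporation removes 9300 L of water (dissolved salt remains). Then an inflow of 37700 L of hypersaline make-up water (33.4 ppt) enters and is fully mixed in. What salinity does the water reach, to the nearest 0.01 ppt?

34.50 ppt

After evaporation: salt = 23,900×22.8 = 544,920; volume = 23,900 − 9,300 = 14,600 L
After mixing: salt = 544,920 + 37,700×33.4 = 1,804,100; volume = 14,600 + 37,700 = 52,300 L
S = 1,804,100 / 52,300 = 34.4952 ppt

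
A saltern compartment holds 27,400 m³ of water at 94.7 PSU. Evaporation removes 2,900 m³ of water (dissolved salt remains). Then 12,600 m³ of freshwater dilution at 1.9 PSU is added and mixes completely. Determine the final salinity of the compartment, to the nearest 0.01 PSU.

After evaporation: salt = 27,400×94.7 = 2,594,780; volume = 27,400 − 2,900 = 24,500 m³
After mixing: salt = 2,594,780 + 12,600×1.9 = 2,618,720; volume = 24,500 + 12,600 = 37,100 m³
S = 2,618,720 / 37,100 = 70.5854 PSU

70.59 PSU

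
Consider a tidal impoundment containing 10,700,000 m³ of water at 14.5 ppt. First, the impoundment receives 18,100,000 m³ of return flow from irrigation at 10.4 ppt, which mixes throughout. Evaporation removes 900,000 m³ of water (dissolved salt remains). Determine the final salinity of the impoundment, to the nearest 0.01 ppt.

After mixing: salt = 10,700,000×14.5 + 18,100,000×10.4 = 343,390,000; volume = 28,800,000 m³
After evaporation: salt unchanged = 343,390,000; volume = 28,800,000 − 900,000 = 27,900,000 m³
S = 343,390,000 / 27,900,000 = 12.3079 ppt

12.31 ppt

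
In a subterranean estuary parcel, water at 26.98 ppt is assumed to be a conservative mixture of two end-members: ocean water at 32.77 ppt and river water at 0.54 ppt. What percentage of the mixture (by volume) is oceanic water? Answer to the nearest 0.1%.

Let g be the oceanic fraction. Salt balance per unit volume:
g×32.77 + (1−g)×0.54 = 26.98
g = (26.98 − 0.54) / (32.77 − 0.54) = 26.44/32.23 = 0.8204

82.0%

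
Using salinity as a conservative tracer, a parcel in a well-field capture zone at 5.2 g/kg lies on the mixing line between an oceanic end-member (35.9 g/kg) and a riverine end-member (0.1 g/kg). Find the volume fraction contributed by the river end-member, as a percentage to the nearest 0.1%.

85.8%

Let f be the freshwater fraction. Salt balance per unit volume:
f×0.1 + (1−f)×35.9 = 5.2
f = (35.9 − 5.2) / (35.9 − 0.1) = 30.7/35.8 = 0.8575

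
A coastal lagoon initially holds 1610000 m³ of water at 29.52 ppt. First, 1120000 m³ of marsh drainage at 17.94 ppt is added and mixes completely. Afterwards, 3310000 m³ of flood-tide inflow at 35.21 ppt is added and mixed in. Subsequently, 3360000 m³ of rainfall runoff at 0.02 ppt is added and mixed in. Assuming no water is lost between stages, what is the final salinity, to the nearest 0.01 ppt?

19.60 ppt

Weighted by volume,
Initial salt = 1,610,000×29.52 = 47,527,200
After stage 1: salt = 47,527,200 + 1,120,000×17.94 = 67,620,000; volume = 2,730,000 m³; S = 24.769 ppt
After stage 2: salt = 67,620,000 + 3,310,000×35.21 = 184,165,100; volume = 6,040,000 m³; S = 30.491 ppt
After stage 3: salt = 184,165,100 + 3,360,000×0.02 = 184,232,300; volume = 9,400,000 m³
S = 184,232,300 / 9,400,000 = 19.5992 ppt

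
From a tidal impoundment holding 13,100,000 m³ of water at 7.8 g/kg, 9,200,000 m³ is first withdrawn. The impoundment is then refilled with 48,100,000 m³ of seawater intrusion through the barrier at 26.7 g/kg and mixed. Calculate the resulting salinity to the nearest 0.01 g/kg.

Remaining after removal: 3,900,000 m³ at 7.8 g/kg (salt = 30,420,000)
After addition: salt = 30,420,000 + 48,100,000×26.7 = 1,314,690,000; volume = 52,000,000 m³
S = 1,314,690,000 / 52,000,000 = 25.2825 g/kg

25.28 g/kg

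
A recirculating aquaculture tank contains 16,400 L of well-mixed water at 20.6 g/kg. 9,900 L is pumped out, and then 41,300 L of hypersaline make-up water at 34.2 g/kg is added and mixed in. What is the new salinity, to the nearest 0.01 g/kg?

32.35 g/kg

Remaining after removal: 6,500 L at 20.6 g/kg (salt = 133,900)
After addition: salt = 133,900 + 41,300×34.2 = 1,546,360; volume = 47,800 L
S = 1,546,360 / 47,800 = 32.3506 g/kg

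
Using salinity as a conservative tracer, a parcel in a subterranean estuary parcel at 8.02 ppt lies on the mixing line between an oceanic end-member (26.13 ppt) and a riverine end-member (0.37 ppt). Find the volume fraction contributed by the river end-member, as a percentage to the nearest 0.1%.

Let f be the freshwater fraction. Salt balance per unit volume:
f×0.37 + (1−f)×26.13 = 8.02
f = (26.13 − 8.02) / (26.13 − 0.37) = 18.11/25.76 = 0.703

70.3%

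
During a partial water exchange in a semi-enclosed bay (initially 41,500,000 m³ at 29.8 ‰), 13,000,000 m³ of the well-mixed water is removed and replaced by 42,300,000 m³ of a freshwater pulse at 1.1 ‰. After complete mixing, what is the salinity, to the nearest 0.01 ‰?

12.65 ‰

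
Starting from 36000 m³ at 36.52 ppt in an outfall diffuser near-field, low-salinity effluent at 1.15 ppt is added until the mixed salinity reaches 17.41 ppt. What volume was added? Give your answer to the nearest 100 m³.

Salt balance: 36,000×36.52 + V×1.15 = (36,000+V)×17.41
1,314,720 + 1.15V = 626,760 + 17.41V
687,960 = 16.26V
V = 42,309.96 m³

42300 m³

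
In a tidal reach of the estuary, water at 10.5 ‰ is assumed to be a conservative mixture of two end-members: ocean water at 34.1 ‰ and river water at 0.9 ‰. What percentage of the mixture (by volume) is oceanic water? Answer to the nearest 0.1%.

28.9%

Let g be the oceanic fraction. Salt balance per unit volume:
g×34.1 + (1−g)×0.9 = 10.5
g = (10.5 − 0.9) / (34.1 − 0.9) = 9.6/33.2 = 0.2892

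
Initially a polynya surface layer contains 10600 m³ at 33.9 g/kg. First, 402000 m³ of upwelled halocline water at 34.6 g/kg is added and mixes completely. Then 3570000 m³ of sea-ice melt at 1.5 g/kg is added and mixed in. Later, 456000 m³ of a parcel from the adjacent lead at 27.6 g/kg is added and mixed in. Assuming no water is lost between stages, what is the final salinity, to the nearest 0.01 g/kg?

7.26 g/kg

Salt balance:
Initial salt = 10,600×33.9 = 359,340
After stage 1: salt = 359,340 + 402,000×34.6 = 14,268,540; volume = 412,600 m³; S = 34.582 g/kg
After stage 2: salt = 14,268,540 + 3,570,000×1.5 = 19,623,540; volume = 3,982,600 m³; S = 4.927 g/kg
After stage 3: salt = 19,623,540 + 456,000×27.6 = 32,209,140; volume = 4,438,600 m³
S = 32,209,140 / 4,438,600 = 7.2566 g/kg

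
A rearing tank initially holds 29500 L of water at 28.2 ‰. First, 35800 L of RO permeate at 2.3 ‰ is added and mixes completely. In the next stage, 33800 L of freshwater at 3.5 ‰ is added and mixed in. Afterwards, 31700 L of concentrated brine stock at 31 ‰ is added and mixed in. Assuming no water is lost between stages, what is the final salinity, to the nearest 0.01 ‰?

15.41 ‰

Total salt / total volume:
Initial salt = 29,500×28.2 = 831,900
After stage 1: salt = 831,900 + 35,800×2.3 = 914,240; volume = 65,300 L; S = 14.001 ‰
After stage 2: salt = 914,240 + 33,800×3.5 = 1,032,540; volume = 99,100 L; S = 10.419 ‰
After stage 3: salt = 1,032,540 + 31,700×31 = 2,015,240; volume = 130,800 L
S = 2,015,240 / 130,800 = 15.407 ‰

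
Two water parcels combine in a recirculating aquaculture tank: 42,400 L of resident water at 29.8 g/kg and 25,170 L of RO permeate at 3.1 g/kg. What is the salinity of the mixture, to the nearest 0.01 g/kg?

By conservation of dissolved salt,
salt = 42,400×29.8 + 25,170×3.1 = 1,263,520 + 78,027 = 1,341,547
volume = 42,400 + 25,170 = 67,570 L
S = 1,341,547 / 67,570 = 19.8542 g/kg

19.85 g/kg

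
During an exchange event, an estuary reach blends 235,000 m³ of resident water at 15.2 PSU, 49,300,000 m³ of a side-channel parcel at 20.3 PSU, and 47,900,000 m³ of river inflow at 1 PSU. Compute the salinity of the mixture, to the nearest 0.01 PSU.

10.80 PSU

Conserving salt mass:
salt = 235,000×15.2 + 49,300,000×20.3 + 47,900,000×1 = 3,572,000 + 1,000,790,000 + 47,900,000 = 1,052,262,000
volume = 235,000 + 49,300,000 + 47,900,000 = 97,435,000 m³
S = 1,052,262,000 / 97,435,000 = 10.7996 PSU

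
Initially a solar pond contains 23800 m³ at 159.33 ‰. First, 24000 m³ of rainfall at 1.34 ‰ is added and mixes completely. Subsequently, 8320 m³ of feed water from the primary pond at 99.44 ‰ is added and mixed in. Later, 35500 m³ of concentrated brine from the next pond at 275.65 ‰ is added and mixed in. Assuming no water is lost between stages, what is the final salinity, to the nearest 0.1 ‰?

Salt balance:
Initial salt = 23,800×159.33 = 3,792,054
After stage 1: salt = 3,792,054 + 24,000×1.34 = 3,824,214; volume = 47,800 m³; S = 80.004 ‰
After stage 2: salt = 3,824,214 + 8,320×99.44 = 4,651,554.8; volume = 56,120 m³; S = 82.886 ‰
After stage 3: salt = 4,651,554.8 + 35,500×275.65 = 14,437,129.8; volume = 91,620 m³
S = 14,437,129.8 / 91,620 = 157.5762 ‰

157.6 ‰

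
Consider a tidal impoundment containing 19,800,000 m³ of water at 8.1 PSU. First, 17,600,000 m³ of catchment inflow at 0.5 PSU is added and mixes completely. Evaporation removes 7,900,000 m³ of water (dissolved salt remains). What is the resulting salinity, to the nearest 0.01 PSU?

5.73 PSU

After mixing: salt = 19,800,000×8.1 + 17,600,000×0.5 = 169,180,000; volume = 37,400,000 m³
After evaporation: salt unchanged = 169,180,000; volume = 37,400,000 − 7,900,000 = 29,500,000 m³
S = 169,180,000 / 29,500,000 = 5.7349 PSU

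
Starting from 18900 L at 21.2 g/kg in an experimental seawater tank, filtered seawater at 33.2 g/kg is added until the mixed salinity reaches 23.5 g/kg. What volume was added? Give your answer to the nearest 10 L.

4480 L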